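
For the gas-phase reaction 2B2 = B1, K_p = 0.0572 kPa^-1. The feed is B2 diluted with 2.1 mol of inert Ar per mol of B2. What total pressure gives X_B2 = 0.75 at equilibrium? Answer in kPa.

Take 1 mol B2 as basis and let X be its fractional conversion, so ξ = 0.5X.
Species balance: n_B2 = 1 − X; n_B1 = 0.5X; n_I = 2.1 (inert).
Total moles n_T = 3.1 − 0.5X.
K_p = p_B1 / (p_B2^2) with p_i = (n_i/n_T)·P.
At X = 0.75: the mole-fraction product g(X) = Π y_i^ν_i = 16.35. Since K_p = g(X)·P^{-1}, P = (g/K_p)^(1/1) = (16.35/0.0572)^(1/1) = 286 kPa.

P = 286 kPa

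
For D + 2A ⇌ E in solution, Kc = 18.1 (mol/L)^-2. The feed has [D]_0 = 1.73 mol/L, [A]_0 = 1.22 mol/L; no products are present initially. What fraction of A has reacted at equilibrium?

X = 0.872

Let X = conversion of A; extent ξ = 1.22X/2 mol/L.
Concentrations: [D] = 1.73 − 0.61X; [A] = 1.22 − 1.22X; [E] = 0.61X.
Kc = [E] / ([D] [A]^2).
This equals 18.1 at X = 0.872 (the root in 0 < X < 1).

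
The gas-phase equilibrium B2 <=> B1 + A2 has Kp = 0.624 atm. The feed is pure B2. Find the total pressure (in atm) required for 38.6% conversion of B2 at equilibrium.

P = 3.56 atm

Take 1 mol B2 as basis and let X be its fractional conversion, so ξ = X.
Species balance: n_B2 = 1 − X; n_B1 = X; n_A2 = X.
Summing: n_T = 1 + X.
Kp = p_B1 p_A2 / (p_B2) with p_i = (n_i/n_T)·P.
At X = 0.386: the mole-fraction product g(X) = Π y_i^ν_i = 0.1751. Since Kp = g(X)·P^{1}, P = (Kp/g)^(1/1) = (0.624/0.1751)^(1/1) = 3.56 atm.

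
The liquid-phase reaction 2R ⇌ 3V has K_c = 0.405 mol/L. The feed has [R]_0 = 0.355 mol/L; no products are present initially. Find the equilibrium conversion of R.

X = 0.461

Let X = conversion of R; extent ξ = 0.355X/2 mol/L.
Concentrations: [R] = 0.355 − 0.355X; [V] = 0.532X.
K_c = [V]^3 / ([R]^2).
Solving K_c = 0.405 for X ∈ (0,1): X = 0.461.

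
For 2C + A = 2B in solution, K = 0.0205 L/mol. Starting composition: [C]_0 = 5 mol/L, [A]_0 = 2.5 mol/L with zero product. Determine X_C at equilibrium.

Let X = conversion of C; extent ξ = 5X/2 mol/L.
Concentrations: [C] = 5 − 5X; [A] = 2.5 − 2.5X; [B] = 5X.
K = [B]^2 / ([C]^2 [A]).
This equals 0.0205 at X = 0.171 (the root in 0 < X < 1).

X = 0.171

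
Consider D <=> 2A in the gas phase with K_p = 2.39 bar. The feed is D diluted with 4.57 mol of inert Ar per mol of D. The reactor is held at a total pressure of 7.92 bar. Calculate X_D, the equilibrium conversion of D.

Take 1 mol D as basis and let X be its fractional conversion, so ξ = X.
At extent ξ: n_D = 1 − X; n_A = 2X; n_I = 4.57 (inert).
Summing: n_T = 5.57 + X.
With p_i = (n_i/n_T)P, K_p = p_A^2 / (p_D).
Substituting and setting equal to 2.39 bar gives a polynomial in X; the root in (0,1) is X = 0.485.

X = 0.485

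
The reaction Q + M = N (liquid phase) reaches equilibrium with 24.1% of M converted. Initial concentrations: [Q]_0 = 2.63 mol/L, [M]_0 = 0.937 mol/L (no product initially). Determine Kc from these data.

Let X = conversion of M.
Concentrations: [Q] = 2.63 − 0.937X; [M] = 0.937 − 0.937X; [N] = 0.937X.
At X = 0.241: [Q] = 2.4, [M] = 0.711, [N] = 0.226.
Kc = [N] / ([Q] [M]) = 0.132 L/mol.

Kc = 0.132 L/mol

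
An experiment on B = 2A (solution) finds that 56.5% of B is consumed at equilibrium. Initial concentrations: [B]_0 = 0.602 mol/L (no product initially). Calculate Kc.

Kc = 1.77 mol/L

Let X = conversion of B.
Concentrations: [B] = 0.602 − 0.602X; [A] = 1.2X.
At X = 0.565: [B] = 0.262, [A] = 0.68.
Kc = [A]^2 / ([B]) = 1.77 mol/L.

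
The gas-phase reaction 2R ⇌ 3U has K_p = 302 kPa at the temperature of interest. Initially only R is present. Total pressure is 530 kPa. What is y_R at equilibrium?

Basis: 1 mol R initially; let X = conversion of R. Extent ξ = 0.5X.
At extent ξ: n_R = 1 − X; n_U = 1.5X.
Total moles n_T = 1 + 0.5X.
With p_i = (n_i/n_T)P, K_p = p_U^3 / (p_R^2).
Substituting and setting equal to 302 kPa gives a polynomial in X; the root in (0,1) is X = 0.413.
Then n_R = 0.587, n_T = 1.21, so y_R = 0.487.

y_R = 0.487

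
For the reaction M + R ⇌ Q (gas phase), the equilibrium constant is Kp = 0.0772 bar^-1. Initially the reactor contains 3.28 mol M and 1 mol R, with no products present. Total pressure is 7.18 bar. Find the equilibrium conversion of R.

X = 0.293

Take 1 mol R as basis and let X be its fractional conversion, so ξ = X.
Species balance: n_M = 3.28 − X; n_R = 1 − X; n_Q = X.
Total moles n_T = 4.28 − X.
Mole fractions y_i = n_i/n_T; Kp = p_Q / (p_M p_R) with p_i = y_i·P.
Substituting and setting equal to 0.0772 bar^-1 gives a polynomial in X; the root in (0,1) is X = 0.293.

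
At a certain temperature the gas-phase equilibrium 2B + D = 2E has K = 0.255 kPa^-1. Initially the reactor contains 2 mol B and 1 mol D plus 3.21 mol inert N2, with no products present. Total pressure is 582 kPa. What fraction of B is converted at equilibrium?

X = 0.730

Basis: 2 mol B initially; let X = conversion of B. Extent ξ = X.
Species balance: n_B = 2 − 2X; n_D = 1 − X; n_E = 2X; n_I = 3.21 (inert).
Total moles n_T = 6.21 − X.
Mole fractions y_i = n_i/n_T; K = p_E^2 / (p_B^2 p_D) with p_i = y_i·P.
Substituting and setting equal to 0.255 kPa^-1 gives a polynomial in X; the root in (0,1) is X = 0.730.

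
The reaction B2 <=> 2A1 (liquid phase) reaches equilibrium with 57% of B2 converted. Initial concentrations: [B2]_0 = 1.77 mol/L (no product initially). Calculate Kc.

Kc = 5.35 mol/L

Let X = conversion of B2.
Concentrations: [B2] = 1.77 − 1.77X; [A1] = 3.54X.
At X = 0.57: [B2] = 0.761, [A1] = 2.02.
Kc = [A1]^2 / ([B2]) = 5.35 mol/L.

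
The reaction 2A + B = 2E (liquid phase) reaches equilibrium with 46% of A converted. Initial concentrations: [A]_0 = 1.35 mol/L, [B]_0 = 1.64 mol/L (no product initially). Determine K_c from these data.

Let X = conversion of A.
Concentrations: [A] = 1.35 − 1.35X; [B] = 1.64 − 0.675X; [E] = 1.35X.
At X = 0.46: [A] = 0.729, [B] = 1.33, [E] = 0.621.
K_c = [E]^2 / ([A]^2 [B]) = 0.546 L/mol.

K_c = 0.546 L/mol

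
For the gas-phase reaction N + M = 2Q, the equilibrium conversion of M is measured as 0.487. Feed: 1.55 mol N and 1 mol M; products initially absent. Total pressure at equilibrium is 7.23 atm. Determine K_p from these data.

Let X = conversion of M (basis 1 mol M); extent of reaction ξ = X.
Mole table: n_N = 1.55 − X; n_M = 1 − X; n_Q = 2X.
Total moles n_T = 2.55 (Δν = 0, constant).
At X = 0.487: n_N = 1.06, n_M = 0.513, n_Q = 0.974, n_T = 2.55.
p_i = (n_i/n_T)·P. K_p = p_Q^2 / (p_N p_M) = 1.74.

K_p = 1.74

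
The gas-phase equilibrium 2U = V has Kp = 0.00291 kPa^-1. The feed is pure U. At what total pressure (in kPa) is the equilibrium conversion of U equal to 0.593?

P = 433 kPa

Basis: 1 mol U initially; let X = conversion of U. Extent ξ = 0.5X.
Moles: n_U = 1 − X; n_V = 0.5X.
Summing: n_T = 1 − 0.5X.
Kp = p_V / (p_U^2) with p_i = (n_i/n_T)·P.
At X = 0.593: the mole-fraction product g(X) = Π y_i^ν_i = 1.259. Since Kp = g(X)·P^{-1}, P = (g/Kp)^(1/1) = (1.259/0.00291)^(1/1) = 433 kPa.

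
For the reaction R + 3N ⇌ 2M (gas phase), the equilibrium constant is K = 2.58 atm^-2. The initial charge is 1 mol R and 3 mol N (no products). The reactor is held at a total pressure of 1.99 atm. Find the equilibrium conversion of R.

X = 0.559

Basis: 1 mol R initially; let X = conversion of R. Extent ξ = X.
Mole table: n_R = 1 − X; n_N = 3 − 3X; n_M = 2X.
Summing: n_T = 4 − 2X.
y_i = n_i/n_T, p_i = y_i·P. K = p_M^2 / (p_R p_N^3).
Equating to 2.58 atm^-2 and solving on 0 < X < 1: X = 0.559.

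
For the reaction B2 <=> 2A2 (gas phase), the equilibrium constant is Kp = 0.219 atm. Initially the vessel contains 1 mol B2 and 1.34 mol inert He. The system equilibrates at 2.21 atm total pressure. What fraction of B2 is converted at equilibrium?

X = 0.222

Let X = conversion of B2 (basis 1 mol B2); extent of reaction ξ = X.
At extent ξ: n_B2 = 1 − X; n_A2 = 2X; n_I = 1.34 (inert).
n_T = Σnᵢ = 2.34 + X.
Mole fractions y_i = n_i/n_T; Kp = p_A2^2 / (p_B2) with p_i = y_i·P.
Setting this equal to 0.219 atm and taking the physical root (0 < X < 1) gives X = 0.222.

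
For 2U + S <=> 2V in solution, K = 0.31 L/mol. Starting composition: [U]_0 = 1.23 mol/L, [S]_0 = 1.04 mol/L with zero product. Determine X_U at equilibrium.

X = 0.337

Let X = conversion of U; extent ξ = 1.23X/2 mol/L.
Concentrations: [U] = 1.23 − 1.23X; [S] = 1.04 − 0.615X; [V] = 1.23X.
K = [V]^2 / ([U]^2 [S]).
Equating to 0.31 L/mol: the physical root is X = 0.337.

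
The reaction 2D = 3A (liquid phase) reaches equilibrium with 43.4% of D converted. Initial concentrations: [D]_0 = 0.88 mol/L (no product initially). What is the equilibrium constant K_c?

Let X = conversion of D.
Concentrations: [D] = 0.88 − 0.88X; [A] = 1.32X.
At X = 0.434: [D] = 0.498, [A] = 0.573.
K_c = [A]^3 / ([D]^2) = 0.758 mol/L.

K_c = 0.758 mol/L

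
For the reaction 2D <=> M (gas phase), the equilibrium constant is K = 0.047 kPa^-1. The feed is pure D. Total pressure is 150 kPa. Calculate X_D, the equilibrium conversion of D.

X = 0.815

Let X = conversion of D (basis 1 mol D); extent of reaction ξ = 0.5X.
Mole table: n_D = 1 − X; n_M = 0.5X.
Total moles n_T = 1 − 0.5X.
With p_i = (n_i/n_T)P, K = p_M / (p_D^2).
Setting this equal to 0.047 kPa^-1 and taking the physical root (0 < X < 1) gives X = 0.815.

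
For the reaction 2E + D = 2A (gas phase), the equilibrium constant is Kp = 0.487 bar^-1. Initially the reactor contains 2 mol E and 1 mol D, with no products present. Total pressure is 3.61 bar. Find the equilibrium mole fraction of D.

y_D = 0.234

Basis: 2 mol E initially; let X = conversion of E. Extent ξ = X.
Moles: n_E = 2 − 2X; n_D = 1 − X; n_A = 2X.
Summing: n_T = 3 − X.
y_i = n_i/n_T, p_i = y_i·P. Kp = p_A^2 / (p_E^2 p_D).
Substituting and setting equal to 0.487 bar^-1 gives a polynomial in X; the root in (0,1) is X = 0.391.
Then n_D = 0.609, n_T = 2.61, so y_D = 0.234.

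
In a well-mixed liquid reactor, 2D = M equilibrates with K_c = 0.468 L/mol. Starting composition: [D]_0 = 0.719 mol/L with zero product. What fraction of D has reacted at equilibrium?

Let X = conversion of D; extent ξ = 0.719X/2 mol/L.
Concentrations: [D] = 0.719 − 0.719X; [M] = 0.359X.
K_c = [M] / ([D]^2).
This equals 0.468 at X = 0.315 (the root in 0 < X < 1).

X = 0.315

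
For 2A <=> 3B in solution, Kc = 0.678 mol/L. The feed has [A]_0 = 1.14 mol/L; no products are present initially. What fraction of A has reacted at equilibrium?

Let X = conversion of A; extent ξ = 1.14X/2 mol/L.
Concentrations: [A] = 1.14 − 1.14X; [B] = 1.71X.
Kc = [B]^3 / ([A]^2).
This equals 0.678 at X = 0.399 (the root in 0 < X < 1).

X = 0.399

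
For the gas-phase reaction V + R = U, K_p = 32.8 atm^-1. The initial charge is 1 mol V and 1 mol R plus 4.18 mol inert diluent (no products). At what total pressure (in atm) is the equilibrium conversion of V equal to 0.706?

Basis: 1 mol V initially; let X = conversion of V. Extent ξ = X.
At extent ξ: n_V = 1 − X; n_R = 1 − X; n_U = X; n_I = 4.18 (inert).
Summing: n_T = 6.18 − X.
K_p = p_U / (p_V p_R) with p_i = (n_i/n_T)·P.
At X = 0.706: the mole-fraction product g(X) = Π y_i^ν_i = 44.71. Since K_p = g(X)·P^{-1}, P = (g/K_p)^(1/1) = (44.71/32.8)^(1/1) = 1.36 atm.

P = 1.36 atm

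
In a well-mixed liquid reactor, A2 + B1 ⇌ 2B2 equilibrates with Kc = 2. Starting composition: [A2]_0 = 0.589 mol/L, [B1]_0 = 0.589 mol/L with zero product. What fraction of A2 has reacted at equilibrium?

X = 0.414

Let X = conversion of A2; extent ξ = 0.589·X mol/L.
Concentrations: [A2] = 0.589 − 0.589X; [B1] = 0.589 − 0.589X; [B2] = 1.18X.
Kc = [B2]^2 / ([A2] [B1]).
Setting equal to 2 and solving for X on (0,1) gives X = 0.414.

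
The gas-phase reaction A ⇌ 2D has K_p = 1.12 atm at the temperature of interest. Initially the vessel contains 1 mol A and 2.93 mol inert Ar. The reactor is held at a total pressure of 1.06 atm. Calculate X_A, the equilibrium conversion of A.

X = 0.650

Take 1 mol A as basis and let X be its fractional conversion, so ξ = X.
Moles: n_A = 1 − X; n_D = 2X; n_I = 2.93 (inert).
Total moles n_T = 3.93 + X.
y_i = n_i/n_T, p_i = y_i·P. K_p = p_D^2 / (p_A).
This yields a degree-2 equation in X; solving on (0,1), X = 0.650.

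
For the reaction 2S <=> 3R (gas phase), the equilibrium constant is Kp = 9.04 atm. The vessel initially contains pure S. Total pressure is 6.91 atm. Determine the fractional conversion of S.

X = 0.497

Take 1 mol S as basis and let X be its fractional conversion, so ξ = 0.5X.
Species balance: n_S = 1 − X; n_R = 1.5X.
n_T = Σnᵢ = 1 + 0.5X.
Mole fractions y_i = n_i/n_T; Kp = p_R^3 / (p_S^2) with p_i = y_i·P.
Substituting and setting equal to 9.04 atm gives a polynomial in X; the root in (0,1) is X = 0.497.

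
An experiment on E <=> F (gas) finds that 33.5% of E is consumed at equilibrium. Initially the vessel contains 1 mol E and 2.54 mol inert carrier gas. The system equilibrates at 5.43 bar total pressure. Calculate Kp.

Basis: 1 mol E initially; let X = conversion of E. Extent ξ = X.
At extent ξ: n_E = 1 − X; n_F = X; n_I = 2.54 (inert).
Since Δν = 0, n_T = 3.54 throughout.
At X = 0.335: n_E = 0.665, n_F = 0.335, n_T = 3.54.
p_i = (n_i/n_T)·P. Kp = p_F / (p_E) = 0.504.

Kp = 0.504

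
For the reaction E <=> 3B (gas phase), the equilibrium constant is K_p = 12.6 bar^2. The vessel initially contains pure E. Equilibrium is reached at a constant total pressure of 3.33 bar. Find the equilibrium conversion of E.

X = 0.437

Basis: 1 mol E initially; let X = conversion of E. Extent ξ = X.
Moles: n_E = 1 − X; n_B = 3X.
Summing: n_T = 1 + 2X.
With p_i = (n_i/n_T)P, K_p = p_B^3 / (p_E).
Setting this equal to 12.6 bar^2 and taking the physical root (0 < X < 1) gives X = 0.437.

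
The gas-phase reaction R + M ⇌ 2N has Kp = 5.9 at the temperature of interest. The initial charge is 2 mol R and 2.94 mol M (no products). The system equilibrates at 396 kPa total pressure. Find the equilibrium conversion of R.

X = 0.650

Take 2 mol R as basis and let X be its fractional conversion, so ξ = 2X.
Mole table: n_R = 2 − 2X; n_M = 2.94 − 2X; n_N = 4X.
n_T stays at 4.94 (no change in mole number).
With p_i = (n_i/n_T)P, Kp = p_N^2 / (p_R p_M).
Substituting and setting equal to 5.9 gives a polynomial in X; the root in (0,1) is X = 0.650.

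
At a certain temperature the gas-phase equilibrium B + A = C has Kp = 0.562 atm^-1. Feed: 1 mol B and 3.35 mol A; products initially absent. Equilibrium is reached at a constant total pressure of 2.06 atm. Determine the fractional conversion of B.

X = 0.462

Let X = conversion of B (basis 1 mol B); extent of reaction ξ = X.
Mole table: n_B = 1 − X; n_A = 3.35 − X; n_C = X.
Total moles n_T = 4.35 − X.
y_i = n_i/n_T, p_i = y_i·P. Kp = p_C / (p_B p_A).
Setting this equal to 0.562 atm^-1 and taking the physical root (0 < X < 1) gives X = 0.462.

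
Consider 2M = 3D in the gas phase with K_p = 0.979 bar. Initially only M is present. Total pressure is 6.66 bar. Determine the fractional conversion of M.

Let X = conversion of M (basis 1 mol M); extent of reaction ξ = 0.5X.
Mole table: n_M = 1 − X; n_D = 1.5X.
Total moles n_T = 1 + 0.5X.
Mole fractions y_i = n_i/n_T; K_p = p_D^3 / (p_M^2) with p_i = y_i·P.
Equating to 0.979 bar and solving on 0 < X < 1: X = 0.292.

X = 0.292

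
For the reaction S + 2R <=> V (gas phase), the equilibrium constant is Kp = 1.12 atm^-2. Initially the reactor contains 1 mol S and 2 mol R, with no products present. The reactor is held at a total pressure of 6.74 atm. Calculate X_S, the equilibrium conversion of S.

Take 1 mol S as basis and let X be its fractional conversion, so ξ = X.
Moles: n_S = 1 − X; n_R = 2 − 2X; n_V = X.
n_T = Σnᵢ = 3 − 2X.
Mole fractions y_i = n_i/n_T; Kp = p_V / (p_S p_R^2) with p_i = y_i·P.
This yields a degree-3 equation in X; solving on (0,1), X = 0.803.

X = 0.803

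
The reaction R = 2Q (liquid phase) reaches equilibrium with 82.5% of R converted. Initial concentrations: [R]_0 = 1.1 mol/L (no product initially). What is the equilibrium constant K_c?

Let X = conversion of R.
Concentrations: [R] = 1.1 − 1.1X; [Q] = 2.2X.
At X = 0.825: [R] = 0.193, [Q] = 1.81.
K_c = [Q]^2 / ([R]) = 17.1 mol/L.

K_c = 17.1 mol/L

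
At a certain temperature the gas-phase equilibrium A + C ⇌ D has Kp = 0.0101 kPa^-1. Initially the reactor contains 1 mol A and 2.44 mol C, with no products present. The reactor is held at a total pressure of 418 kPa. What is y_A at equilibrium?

Take 1 mol A as basis and let X be its fractional conversion, so ξ = X.
Species balance: n_A = 1 − X; n_C = 2.44 − X; n_D = X.
n_T = Σnᵢ = 3.44 − X.
y_i = n_i/n_T, p_i = y_i·P. Kp = p_D / (p_A p_C).
Setting this equal to 0.0101 kPa^-1 and taking the physical root (0 < X < 1) gives X = 0.727.
Then n_A = 0.273, n_T = 2.71, so y_A = 0.101.

y_A = 0.101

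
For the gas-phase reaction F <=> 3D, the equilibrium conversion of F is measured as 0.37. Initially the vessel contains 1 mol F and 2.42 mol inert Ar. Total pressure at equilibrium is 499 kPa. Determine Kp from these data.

Kp = 3.12e+04 kPa^2

Let X = conversion of F (basis 1 mol F); extent of reaction ξ = X.
Moles: n_F = 1 − X; n_D = 3X; n_I = 2.42 (inert).
Total moles n_T = 3.42 + 2X.
At X = 0.37: n_F = 0.63, n_D = 1.11, n_T = 4.16.
p_i = (n_i/n_T)·P. Kp = p_D^3 / (p_F) = 3.12e+04 kPa^2.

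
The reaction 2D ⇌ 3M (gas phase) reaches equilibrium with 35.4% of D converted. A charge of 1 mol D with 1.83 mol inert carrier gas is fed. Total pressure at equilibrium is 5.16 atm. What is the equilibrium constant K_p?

Basis: 1 mol D initially; let X = conversion of D. Extent ξ = 0.5X.
At extent ξ: n_D = 1 − X; n_M = 1.5X; n_I = 1.83 (inert).
Summing: n_T = 2.83 + 0.5X.
At X = 0.354: n_D = 0.646, n_M = 0.531, n_T = 3.01.
p_i = (n_i/n_T)·P. K_p = p_M^3 / (p_D^2) = 0.616 atm.

K_p = 0.616 atm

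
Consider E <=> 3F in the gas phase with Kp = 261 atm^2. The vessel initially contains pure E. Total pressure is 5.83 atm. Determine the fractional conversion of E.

Take 1 mol E as basis and let X be its fractional conversion, so ξ = X.
Mole table: n_E = 1 − X; n_F = 3X.
n_T = Σnᵢ = 1 + 2X.
y_i = n_i/n_T, p_i = y_i·P. Kp = p_F^3 / (p_E).
Equating to 261 atm^2 and solving on 0 < X < 1: X = 0.758.

X = 0.758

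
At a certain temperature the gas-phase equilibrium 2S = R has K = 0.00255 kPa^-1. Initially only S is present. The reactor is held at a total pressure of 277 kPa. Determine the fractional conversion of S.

Let X = conversion of S (basis 1 mol S); extent of reaction ξ = 0.5X.
At extent ξ: n_S = 1 − X; n_R = 0.5X.
Total moles n_T = 1 − 0.5X.
y_i = n_i/n_T, p_i = y_i·P. K = p_R / (p_S^2).
Substituting and setting equal to 0.00255 kPa^-1 gives a polynomial in X; the root in (0,1) is X = 0.489.

X = 0.489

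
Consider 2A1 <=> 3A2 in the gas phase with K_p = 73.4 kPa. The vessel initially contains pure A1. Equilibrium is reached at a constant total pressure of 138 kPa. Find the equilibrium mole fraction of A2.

Let X = conversion of A1 (basis 1 mol A1); extent of reaction ξ = 0.5X.
At extent ξ: n_A1 = 1 − X; n_A2 = 1.5X.
Total moles n_T = 1 + 0.5X.
Mole fractions y_i = n_i/n_T; K_p = p_A2^3 / (p_A1^2) with p_i = y_i·P.
Equating to 73.4 kPa and solving on 0 < X < 1: X = 0.406.
Then n_A2 = 0.609, n_T = 1.2, so y_A2 = 0.506.

y_A2 = 0.506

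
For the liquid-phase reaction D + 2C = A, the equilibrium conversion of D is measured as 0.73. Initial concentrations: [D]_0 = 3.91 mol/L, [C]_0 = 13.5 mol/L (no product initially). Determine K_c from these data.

Let X = conversion of D.
Concentrations: [D] = 3.91 − 3.91X; [C] = 13.5 − 7.82X; [A] = 3.91X.
At X = 0.73: [D] = 1.06, [C] = 7.79, [A] = 2.85.
K_c = [A] / ([D] [C]^2) = 0.0445 (mol/L)^-2.

K_c = 0.0445 (mol/L)^-2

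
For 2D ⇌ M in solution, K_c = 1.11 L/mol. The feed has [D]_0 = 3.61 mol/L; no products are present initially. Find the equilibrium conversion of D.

Let X = conversion of D; extent ξ = 3.61X/2 mol/L.
Concentrations: [D] = 3.61 − 3.61X; [M] = 1.8X.
K_c = [M] / ([D]^2).
This equals 1.11 at X = 0.704 (the root in 0 < X < 1).

X = 0.704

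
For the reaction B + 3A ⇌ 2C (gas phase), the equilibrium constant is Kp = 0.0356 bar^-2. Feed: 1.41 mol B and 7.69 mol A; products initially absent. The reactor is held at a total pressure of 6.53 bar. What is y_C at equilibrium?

y_C = 0.210

Basis: 1.41 mol B initially; let X = conversion of B. Extent ξ = 1.41X.
Mole table: n_B = 1.41 − 1.41X; n_A = 7.69 − 4.23X; n_C = 2.82X.
Total moles n_T = 9.1 − 2.82X.
With p_i = (n_i/n_T)P, Kp = p_C^2 / (p_B p_A^3).
This yields a degree-4 equation in X; solving on (0,1), X = 0.561.
Then n_C = 1.58, n_T = 7.52, so y_C = 0.210.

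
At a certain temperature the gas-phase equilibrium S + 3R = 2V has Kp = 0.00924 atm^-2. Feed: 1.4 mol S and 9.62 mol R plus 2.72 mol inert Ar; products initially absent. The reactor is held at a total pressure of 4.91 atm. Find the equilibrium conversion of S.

X = 0.309

Basis: 1.4 mol S initially; let X = conversion of S. Extent ξ = 1.4X.
At extent ξ: n_S = 1.4 − 1.4X; n_R = 9.62 − 4.2X; n_V = 2.8X; n_I = 2.72 (inert).
Summing: n_T = 13.7 − 2.8X.
y_i = n_i/n_T, p_i = y_i·P. Kp = p_V^2 / (p_S p_R^3).
Equating to 0.00924 atm^-2 and solving on 0 < X < 1: X = 0.309.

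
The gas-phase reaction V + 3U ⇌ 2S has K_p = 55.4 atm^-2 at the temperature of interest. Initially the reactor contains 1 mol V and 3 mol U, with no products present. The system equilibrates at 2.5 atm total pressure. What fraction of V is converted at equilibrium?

X = 0.801

Basis: 1 mol V initially; let X = conversion of V. Extent ξ = X.
At extent ξ: n_V = 1 − X; n_U = 3 − 3X; n_S = 2X.
n_T = Σnᵢ = 4 − 2X.
With p_i = (n_i/n_T)P, K_p = p_S^2 / (p_V p_U^3).
Substituting and setting equal to 55.4 atm^-2 gives a polynomial in X; the root in (0,1) is X = 0.801.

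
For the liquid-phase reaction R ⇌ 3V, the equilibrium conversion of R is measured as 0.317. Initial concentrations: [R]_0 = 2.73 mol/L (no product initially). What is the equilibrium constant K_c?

Let X = conversion of R.
Concentrations: [R] = 2.73 − 2.73X; [V] = 8.19X.
At X = 0.317: [R] = 1.86, [V] = 2.6.
K_c = [V]^3 / ([R]) = 9.39 (mol/L)^2.

K_c = 9.39 (mol/L)^2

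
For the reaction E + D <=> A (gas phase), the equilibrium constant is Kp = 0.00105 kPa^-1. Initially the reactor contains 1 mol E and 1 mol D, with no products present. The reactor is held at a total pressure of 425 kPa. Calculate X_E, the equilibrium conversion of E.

Let X = conversion of E (basis 1 mol E); extent of reaction ξ = X.
Species balance: n_E = 1 − X; n_D = 1 − X; n_A = X.
n_T = Σnᵢ = 2 − X.
y_i = n_i/n_T, p_i = y_i·P. Kp = p_A / (p_E p_D).
Substituting and setting equal to 0.00105 kPa^-1 gives a polynomial in X; the root in (0,1) is X = 0.168.

X = 0.168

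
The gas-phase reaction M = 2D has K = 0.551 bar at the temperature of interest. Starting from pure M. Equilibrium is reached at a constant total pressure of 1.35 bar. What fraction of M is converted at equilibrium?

X = 0.304

Basis: 1 mol M initially; let X = conversion of M. Extent ξ = X.
Species balance: n_M = 1 − X; n_D = 2X.
Summing: n_T = 1 + X.
Mole fractions y_i = n_i/n_T; K = p_D^2 / (p_M) with p_i = y_i·P.
Equating to 0.551 bar and solving on 0 < X < 1: X = 0.304.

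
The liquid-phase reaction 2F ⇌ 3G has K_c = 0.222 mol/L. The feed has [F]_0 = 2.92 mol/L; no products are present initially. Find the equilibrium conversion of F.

X = 0.236

Let X = conversion of F; extent ξ = 2.92X/2 mol/L.
Concentrations: [F] = 2.92 − 2.92X; [G] = 4.38X.
K_c = [G]^3 / ([F]^2).
This equals 0.222 at X = 0.236 (the root in 0 < X < 1).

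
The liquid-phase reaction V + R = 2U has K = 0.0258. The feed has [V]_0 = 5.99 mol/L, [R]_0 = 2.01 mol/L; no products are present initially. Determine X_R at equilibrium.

X = 0.127

Let X = conversion of R; extent ξ = 2.01·X mol/L.
Concentrations: [V] = 5.99 − 2.01X; [R] = 2.01 − 2.01X; [U] = 4.02X.
K = [U]^2 / ([V] [R]).
Equating to 0.0258: the physical root is X = 0.127.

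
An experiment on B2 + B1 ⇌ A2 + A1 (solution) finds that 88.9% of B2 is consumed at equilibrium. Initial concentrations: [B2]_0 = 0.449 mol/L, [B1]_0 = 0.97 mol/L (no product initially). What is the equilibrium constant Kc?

Let X = conversion of B2.
Concentrations: [B2] = 0.449 − 0.449X; [B1] = 0.97 − 0.449X; [A2] = 0.449X; [A1] = 0.449X.
At X = 0.889: [B2] = 0.0498, [B1] = 0.571, [A2] = 0.399, [A1] = 0.399.
Kc = [A2] [A1] / ([B2] [B1]) = 5.6.

Kc = 5.6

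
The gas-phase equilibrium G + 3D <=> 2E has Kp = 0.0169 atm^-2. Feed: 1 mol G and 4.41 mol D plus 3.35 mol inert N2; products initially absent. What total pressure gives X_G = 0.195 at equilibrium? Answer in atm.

P = 3.74 atm

Let X = conversion of G (basis 1 mol G); extent of reaction ξ = X.
At extent ξ: n_G = 1 − X; n_D = 4.41 − 3X; n_E = 2X; n_I = 3.35 (inert).
Total moles n_T = 8.76 − 2X.
Kp = p_E^2 / (p_G p_D^3) with p_i = (n_i/n_T)·P.
At X = 0.195: the mole-fraction product g(X) = Π y_i^ν_i = 0.2365. Since Kp = g(X)·P^{-2}, P = (g/Kp)^(1/2) = (0.2365/0.0169)^(1/2) = 3.74 atm.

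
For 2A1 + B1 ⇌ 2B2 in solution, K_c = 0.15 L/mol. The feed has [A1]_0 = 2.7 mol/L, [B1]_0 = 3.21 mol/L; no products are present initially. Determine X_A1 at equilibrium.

Let X = conversion of A1; extent ξ = 2.7X/2 mol/L.
Concentrations: [A1] = 2.7 − 2.7X; [B1] = 3.21 − 1.35X; [B2] = 2.7X.
K_c = [B2]^2 / ([A1]^2 [B1]).
Setting equal to 0.15 and solving for X on (0,1) gives X = 0.388.

X = 0.388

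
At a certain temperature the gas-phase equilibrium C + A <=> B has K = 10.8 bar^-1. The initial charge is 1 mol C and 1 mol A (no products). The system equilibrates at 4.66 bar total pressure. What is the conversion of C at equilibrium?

Let X = conversion of C (basis 1 mol C); extent of reaction ξ = X.
Mole table: n_C = 1 − X; n_A = 1 − X; n_B = X.
n_T = Σnᵢ = 2 − X.
y_i = n_i/n_T, p_i = y_i·P. K = p_B / (p_C p_A).
Substituting and setting equal to 10.8 bar^-1 gives a polynomial in X; the root in (0,1) is X = 0.860.

X = 0.860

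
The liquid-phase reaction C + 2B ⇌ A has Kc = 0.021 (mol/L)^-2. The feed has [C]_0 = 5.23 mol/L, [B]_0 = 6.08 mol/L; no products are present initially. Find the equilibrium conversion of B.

X = 0.388

Let X = conversion of B; extent ξ = 6.08X/2 mol/L.
Concentrations: [C] = 5.23 − 3.04X; [B] = 6.08 − 6.08X; [A] = 3.04X.
Kc = [A] / ([C] [B]^2).
Solving Kc = 0.021 for X ∈ (0,1): X = 0.388.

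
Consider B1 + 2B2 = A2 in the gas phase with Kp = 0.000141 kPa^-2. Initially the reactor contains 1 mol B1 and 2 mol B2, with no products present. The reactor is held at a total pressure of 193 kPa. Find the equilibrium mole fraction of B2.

y_B2 = 0.477

Take 1 mol B1 as basis and let X be its fractional conversion, so ξ = X.
Moles: n_B1 = 1 − X; n_B2 = 2 − 2X; n_A2 = X.
Summing: n_T = 3 − 2X.
y_i = n_i/n_T, p_i = y_i·P. Kp = p_A2 / (p_B1 p_B2^2).
Equating to 0.000141 kPa^-2 and solving on 0 < X < 1: X = 0.544.
Then n_B2 = 0.911, n_T = 1.91, so y_B2 = 0.477.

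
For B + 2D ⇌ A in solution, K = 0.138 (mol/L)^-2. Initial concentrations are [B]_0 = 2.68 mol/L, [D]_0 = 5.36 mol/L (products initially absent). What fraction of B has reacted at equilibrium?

Let X = conversion of B; extent ξ = 2.68·X mol/L.
Concentrations: [B] = 2.68 − 2.68X; [D] = 5.36 − 5.36X; [A] = 2.68X.
K = [A] / ([B] [D]^2).
This equals 0.138 at X = 0.499 (the root in 0 < X < 1).

X = 0.499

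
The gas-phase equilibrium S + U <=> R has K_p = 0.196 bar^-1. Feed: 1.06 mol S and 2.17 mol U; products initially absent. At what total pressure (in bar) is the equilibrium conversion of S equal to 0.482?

Take 1.06 mol S as basis and let X be its fractional conversion, so ξ = 1.06X.
At extent ξ: n_S = 1.06 − 1.06X; n_U = 2.17 − 1.06X; n_R = 1.06X.
Total moles n_T = 3.23 − 1.06X.
K_p = p_R / (p_S p_U) with p_i = (n_i/n_T)·P.
At X = 0.482: the mole-fraction product g(X) = Π y_i^ν_i = 1.525. Since K_p = g(X)·P^{-1}, P = (g/K_p)^(1/1) = (1.525/0.196)^(1/1) = 7.78 bar.

P = 7.78 bar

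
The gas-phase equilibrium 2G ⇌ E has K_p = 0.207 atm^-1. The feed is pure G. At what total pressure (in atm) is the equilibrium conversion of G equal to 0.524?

P = 4.12 atm

Take 1 mol G as basis and let X be its fractional conversion, so ξ = 0.5X.
Moles: n_G = 1 − X; n_E = 0.5X.
n_T = Σnᵢ = 1 − 0.5X.
K_p = p_E / (p_G^2) with p_i = (n_i/n_T)·P.
At X = 0.524: the mole-fraction product g(X) = Π y_i^ν_i = 0.8534. Since K_p = g(X)·P^{-1}, P = (g/K_p)^(1/1) = (0.8534/0.207)^(1/1) = 4.12 atm.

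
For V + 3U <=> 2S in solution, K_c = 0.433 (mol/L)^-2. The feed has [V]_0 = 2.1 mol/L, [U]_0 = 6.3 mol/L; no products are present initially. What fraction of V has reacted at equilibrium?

X = 0.593

Let X = conversion of V; extent ξ = 2.1·X mol/L.
Concentrations: [V] = 2.1 − 2.1X; [U] = 6.3 − 6.3X; [S] = 4.2X.
K_c = [S]^2 / ([V] [U]^3).
Setting equal to 0.433 and solving for X on (0,1) gives X = 0.593.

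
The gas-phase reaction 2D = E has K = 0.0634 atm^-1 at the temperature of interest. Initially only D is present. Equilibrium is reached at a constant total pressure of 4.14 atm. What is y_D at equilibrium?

y_D = 0.822

Basis: 1 mol D initially; let X = conversion of D. Extent ξ = 0.5X.
At extent ξ: n_D = 1 − X; n_E = 0.5X.
Summing: n_T = 1 − 0.5X.
Mole fractions y_i = n_i/n_T; K = p_E / (p_D^2) with p_i = y_i·P.
Setting this equal to 0.0634 atm^-1 and taking the physical root (0 < X < 1) gives X = 0.302.
Then n_D = 0.698, n_T = 0.849, so y_D = 0.822.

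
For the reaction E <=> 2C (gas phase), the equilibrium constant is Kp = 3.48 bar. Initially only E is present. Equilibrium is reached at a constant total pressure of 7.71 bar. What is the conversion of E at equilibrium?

X = 0.318

Let X = conversion of E (basis 1 mol E); extent of reaction ξ = X.
At extent ξ: n_E = 1 − X; n_C = 2X.
Total moles n_T = 1 + X.
With p_i = (n_i/n_T)P, Kp = p_C^2 / (p_E).
Equating to 3.48 bar and solving on 0 < X < 1: X = 0.318.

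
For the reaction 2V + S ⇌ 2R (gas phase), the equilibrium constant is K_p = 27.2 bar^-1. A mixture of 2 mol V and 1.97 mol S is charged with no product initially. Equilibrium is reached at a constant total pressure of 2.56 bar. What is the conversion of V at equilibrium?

X = 0.834

Take 2 mol V as basis and let X be its fractional conversion, so ξ = X.
Mole table: n_V = 2 − 2X; n_S = 1.97 − X; n_R = 2X.
Summing: n_T = 3.97 − X.
With p_i = (n_i/n_T)P, K_p = p_R^2 / (p_V^2 p_S).
Substituting and setting equal to 27.2 bar^-1 gives a polynomial in X; the root in (0,1) is X = 0.834.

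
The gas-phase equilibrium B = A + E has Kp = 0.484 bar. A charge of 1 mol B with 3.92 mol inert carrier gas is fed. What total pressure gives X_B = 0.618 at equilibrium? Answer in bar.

P = 2.68 bar

Let X = conversion of B (basis 1 mol B); extent of reaction ξ = X.
At extent ξ: n_B = 1 − X; n_A = X; n_E = X; n_I = 3.92 (inert).
Summing: n_T = 4.92 + X.
Kp = p_A p_E / (p_B) with p_i = (n_i/n_T)·P.
At X = 0.618: the mole-fraction product g(X) = Π y_i^ν_i = 0.1805. Since Kp = g(X)·P^{1}, P = (Kp/g)^(1/1) = (0.484/0.1805)^(1/1) = 2.68 bar.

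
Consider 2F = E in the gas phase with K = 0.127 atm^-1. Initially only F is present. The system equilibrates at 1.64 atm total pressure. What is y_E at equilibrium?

y_E = 0.150

Basis: 1 mol F initially; let X = conversion of F. Extent ξ = 0.5X.
Moles: n_F = 1 − X; n_E = 0.5X.
Summing: n_T = 1 − 0.5X.
Mole fractions y_i = n_i/n_T; K = p_E / (p_F^2) with p_i = y_i·P.
Equating to 0.127 atm^-1 and solving on 0 < X < 1: X = 0.261.
Then n_E = 0.131, n_T = 0.869, so y_E = 0.150.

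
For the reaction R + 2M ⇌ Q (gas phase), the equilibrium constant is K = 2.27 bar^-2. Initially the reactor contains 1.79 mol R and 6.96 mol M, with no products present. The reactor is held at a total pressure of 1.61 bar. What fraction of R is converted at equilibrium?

X = 0.746

Take 1.79 mol R as basis and let X be its fractional conversion, so ξ = 1.79X.
Mole table: n_R = 1.79 − 1.79X; n_M = 6.96 − 3.58X; n_Q = 1.79X.
n_T = Σnᵢ = 8.75 − 3.58X.
y_i = n_i/n_T, p_i = y_i·P. K = p_Q / (p_R p_M^2).
Substituting and setting equal to 2.27 bar^-2 gives a polynomial in X; the root in (0,1) is X = 0.746.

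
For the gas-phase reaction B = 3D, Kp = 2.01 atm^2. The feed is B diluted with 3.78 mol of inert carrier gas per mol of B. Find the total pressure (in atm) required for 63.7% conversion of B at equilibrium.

P = 1.96 atm

Take 1 mol B as basis and let X be its fractional conversion, so ξ = X.
Moles: n_B = 1 − X; n_D = 3X; n_I = 3.78 (inert).
n_T = Σnᵢ = 4.78 + 2X.
Kp = p_D^3 / (p_B) with p_i = (n_i/n_T)·P.
At X = 0.637: the mole-fraction product g(X) = Π y_i^ν_i = 0.5246. Since Kp = g(X)·P^{2}, P = (Kp/g)^(1/2) = (2.01/0.5246)^(1/2) = 1.96 atm.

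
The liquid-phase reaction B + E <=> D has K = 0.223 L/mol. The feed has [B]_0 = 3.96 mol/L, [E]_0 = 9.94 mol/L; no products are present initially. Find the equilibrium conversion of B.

Let X = conversion of B; extent ξ = 3.96·X mol/L.
Concentrations: [B] = 3.96 − 3.96X; [E] = 9.94 − 3.96X; [D] = 3.96X.
K = [D] / ([B] [E]).
This equals 0.223 at X = 0.625 (the root in 0 < X < 1).

X = 0.625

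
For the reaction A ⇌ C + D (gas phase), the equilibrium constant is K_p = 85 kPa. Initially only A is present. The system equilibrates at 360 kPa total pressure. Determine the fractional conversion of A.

Let X = conversion of A (basis 1 mol A); extent of reaction ξ = X.
Mole table: n_A = 1 − X; n_C = X; n_D = X.
Summing: n_T = 1 + X.
Mole fractions y_i = n_i/n_T; K_p = p_C p_D / (p_A) with p_i = y_i·P.
Setting this equal to 85 kPa and taking the physical root (0 < X < 1) gives X = 0.437.

X = 0.437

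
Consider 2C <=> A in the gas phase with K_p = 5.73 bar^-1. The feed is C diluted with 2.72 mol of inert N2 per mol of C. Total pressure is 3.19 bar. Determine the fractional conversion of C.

X = 0.740

Basis: 1 mol C initially; let X = conversion of C. Extent ξ = 0.5X.
Moles: n_C = 1 − X; n_A = 0.5X; n_I = 2.72 (inert).
Total moles n_T = 3.72 − 0.5X.
Mole fractions y_i = n_i/n_T; K_p = p_A / (p_C^2) with p_i = y_i·P.
Equating to 5.73 bar^-1 and solving on 0 < X < 1: X = 0.740.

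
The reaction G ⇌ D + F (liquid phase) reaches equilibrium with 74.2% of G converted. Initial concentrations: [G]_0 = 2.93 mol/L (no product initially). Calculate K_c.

K_c = 6.25 mol/L

Let X = conversion of G.
Concentrations: [G] = 2.93 − 2.93X; [D] = 2.93X; [F] = 2.93X.
At X = 0.742: [G] = 0.756, [D] = 2.17, [F] = 2.17.
K_c = [D] [F] / ([G]) = 6.25 mol/L.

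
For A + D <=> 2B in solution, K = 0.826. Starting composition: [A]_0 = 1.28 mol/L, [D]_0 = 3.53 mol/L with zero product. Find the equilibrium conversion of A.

Let X = conversion of A; extent ξ = 1.28·X mol/L.
Concentrations: [A] = 1.28 − 1.28X; [D] = 3.53 − 1.28X; [B] = 2.56X.
K = [B]^2 / ([A] [D]).
This equals 0.826 at X = 0.489 (the root in 0 < X < 1).

X = 0.489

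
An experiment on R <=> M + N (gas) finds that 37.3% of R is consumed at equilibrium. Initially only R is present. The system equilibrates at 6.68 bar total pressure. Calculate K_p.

K_p = 1.08 bar

Take 1 mol R as basis and let X be its fractional conversion, so ξ = X.
Mole table: n_R = 1 − X; n_M = X; n_N = X.
Summing: n_T = 1 + X.
At X = 0.373: n_R = 0.627, n_M = 0.373, n_N = 0.373, n_T = 1.37.
p_i = (n_i/n_T)·P. K_p = p_M p_N / (p_R) = 1.08 bar.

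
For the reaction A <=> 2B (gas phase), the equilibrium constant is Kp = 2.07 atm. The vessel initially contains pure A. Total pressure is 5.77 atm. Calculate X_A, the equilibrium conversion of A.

X = 0.287

Take 1 mol A as basis and let X be its fractional conversion, so ξ = X.
Moles: n_A = 1 − X; n_B = 2X.
Summing: n_T = 1 + X.
With p_i = (n_i/n_T)P, Kp = p_B^2 / (p_A).
Setting this equal to 2.07 atm and taking the physical root (0 < X < 1) gives X = 0.287.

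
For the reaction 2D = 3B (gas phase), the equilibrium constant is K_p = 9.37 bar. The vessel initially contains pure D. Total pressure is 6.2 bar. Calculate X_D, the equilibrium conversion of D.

Let X = conversion of D (basis 1 mol D); extent of reaction ξ = 0.5X.
Mole table: n_D = 1 − X; n_B = 1.5X.
Total moles n_T = 1 + 0.5X.
Mole fractions y_i = n_i/n_T; K_p = p_B^3 / (p_D^2) with p_i = y_i·P.
Substituting and setting equal to 9.37 bar gives a polynomial in X; the root in (0,1) is X = 0.512.

X = 0.512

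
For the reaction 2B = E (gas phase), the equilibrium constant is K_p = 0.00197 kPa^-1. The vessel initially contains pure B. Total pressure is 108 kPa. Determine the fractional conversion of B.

X = 0.265

Let X = conversion of B (basis 1 mol B); extent of reaction ξ = 0.5X.
Species balance: n_B = 1 − X; n_E = 0.5X.
Total moles n_T = 1 − 0.5X.
With p_i = (n_i/n_T)P, K_p = p_E / (p_B^2).
This yields a degree-2 equation in X; solving on (0,1), X = 0.265.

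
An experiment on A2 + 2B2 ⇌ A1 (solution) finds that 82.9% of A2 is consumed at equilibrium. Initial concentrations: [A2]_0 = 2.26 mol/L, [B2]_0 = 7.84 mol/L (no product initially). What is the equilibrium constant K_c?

Let X = conversion of A2.
Concentrations: [A2] = 2.26 − 2.26X; [B2] = 7.84 − 4.52X; [A1] = 2.26X.
At X = 0.829: [A2] = 0.386, [B2] = 4.09, [A1] = 1.87.
K_c = [A1] / ([A2] [B2]^2) = 0.289 (mol/L)^-2.

K_c = 0.289 (mol/L)^-2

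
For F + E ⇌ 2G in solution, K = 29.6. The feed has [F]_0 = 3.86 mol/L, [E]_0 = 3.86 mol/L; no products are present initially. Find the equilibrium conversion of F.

Let X = conversion of F; extent ξ = 3.86·X mol/L.
Concentrations: [F] = 3.86 − 3.86X; [E] = 3.86 − 3.86X; [G] = 7.72X.
K = [G]^2 / ([F] [E]).
Equating to 29.6: the physical root is X = 0.731.

X = 0.731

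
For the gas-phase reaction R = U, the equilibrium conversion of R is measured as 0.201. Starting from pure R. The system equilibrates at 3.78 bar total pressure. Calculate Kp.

Kp = 0.252

Basis: 1 mol R initially; let X = conversion of R. Extent ξ = X.
Species balance: n_R = 1 − X; n_U = X.
Since Δν = 0, n_T = 1 throughout.
At X = 0.201: n_R = 0.799, n_U = 0.201, n_T = 1.
p_i = (n_i/n_T)·P. Kp = p_U / (p_R) = 0.252.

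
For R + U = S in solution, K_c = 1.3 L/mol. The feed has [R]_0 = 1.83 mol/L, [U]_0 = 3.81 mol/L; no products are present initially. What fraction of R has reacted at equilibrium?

X = 0.759

Let X = conversion of R; extent ξ = 1.83·X mol/L.
Concentrations: [R] = 1.83 − 1.83X; [U] = 3.81 − 1.83X; [S] = 1.83X.
K_c = [S] / ([R] [U]).
Equating to 1.3 L/mol: the physical root is X = 0.759.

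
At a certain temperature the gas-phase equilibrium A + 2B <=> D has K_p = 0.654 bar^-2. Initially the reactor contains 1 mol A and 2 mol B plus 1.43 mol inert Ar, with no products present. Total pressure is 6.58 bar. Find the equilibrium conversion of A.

Let X = conversion of A (basis 1 mol A); extent of reaction ξ = X.
At extent ξ: n_A = 1 − X; n_B = 2 − 2X; n_D = X; n_I = 1.43 (inert).
n_T = Σnᵢ = 4.43 − 2X.
y_i = n_i/n_T, p_i = y_i·P. K_p = p_D / (p_A p_B^2).
Substituting and setting equal to 0.654 bar^-2 gives a polynomial in X; the root in (0,1) is X = 0.618.

X = 0.618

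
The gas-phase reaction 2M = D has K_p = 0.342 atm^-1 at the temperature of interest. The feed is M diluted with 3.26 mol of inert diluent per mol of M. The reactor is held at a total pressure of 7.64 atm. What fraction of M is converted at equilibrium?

Take 1 mol M as basis and let X be its fractional conversion, so ξ = 0.5X.
At extent ξ: n_M = 1 − X; n_D = 0.5X; n_I = 3.26 (inert).
Summing: n_T = 4.26 − 0.5X.
Mole fractions y_i = n_i/n_T; K_p = p_D / (p_M^2) with p_i = y_i·P.
Substituting and setting equal to 0.342 atm^-1 gives a polynomial in X; the root in (0,1) is X = 0.426.

X = 0.426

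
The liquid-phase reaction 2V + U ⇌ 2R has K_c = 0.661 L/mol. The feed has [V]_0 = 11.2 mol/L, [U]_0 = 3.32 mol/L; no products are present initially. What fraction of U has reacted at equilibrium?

X = 0.732

Let X = conversion of U; extent ξ = 3.32·X mol/L.
Concentrations: [V] = 11.2 − 6.64X; [U] = 3.32 − 3.32X; [R] = 6.64X.
K_c = [R]^2 / ([V]^2 [U]).
Solving K_c = 0.661 for X ∈ (0,1): X = 0.732.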